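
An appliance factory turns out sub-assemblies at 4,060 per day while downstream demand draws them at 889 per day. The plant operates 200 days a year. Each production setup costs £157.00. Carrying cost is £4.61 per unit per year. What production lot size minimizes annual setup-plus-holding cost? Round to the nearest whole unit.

Annual demand D = 889 × 200 = 177,800.
Production build-up factor (1 − d/p) = 1 − 889/4,060 = 0.7810.
Q* = √(2DS / (H(1 − d/p))) = √(2 × 177,800 × 157 / (4.61 × 0.7810)).
= √(55,829,200 / 3.6006) ≈ 3937.723.

Q* ≈ 3,938 sub-assemblies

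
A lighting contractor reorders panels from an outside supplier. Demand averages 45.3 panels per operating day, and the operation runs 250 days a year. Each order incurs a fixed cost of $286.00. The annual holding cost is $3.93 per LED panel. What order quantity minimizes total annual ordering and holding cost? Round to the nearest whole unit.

Q* ≈ 1,284 panels

Annual demand D = 45.3 × 250 = 11,325.
EOQ = √(2DS / H) = √(2 × 11,325 × 286 / 3.93).
= √(6,477,900 / 3.93) = √1,648,320.6107 ≈ 1283.869.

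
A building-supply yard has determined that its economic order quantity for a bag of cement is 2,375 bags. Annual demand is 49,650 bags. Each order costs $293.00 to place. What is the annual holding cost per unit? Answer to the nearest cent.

Invert the EOQ relation Q*² = 2DS/H.
From Q* = √(2DS/H): H = 2DS / Q*² = 2 × 49,650 × 293 / 2,375² = 5.1581.

H ≈ $5.16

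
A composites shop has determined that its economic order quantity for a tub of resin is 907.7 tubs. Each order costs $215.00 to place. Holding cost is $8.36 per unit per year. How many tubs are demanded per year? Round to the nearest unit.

D ≈ 16,019 tubs per year

Squaring Q* = √(2DS/H) gives Q*² = 2DS/H.
From Q* = √(2DS/H): D = Q*²H / (2S) = 907.7² × 8.36 / (2 × 215) = 16018.524.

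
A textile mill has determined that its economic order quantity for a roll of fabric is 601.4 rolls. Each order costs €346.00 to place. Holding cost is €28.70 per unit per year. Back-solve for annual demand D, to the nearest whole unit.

Invert the EOQ relation Q*² = 2DS/H.
From Q* = √(2DS/H): D = Q*²H / (2S) = 601.4² × 28.7 / (2 × 346) = 15000.393.

D ≈ 15,000 rolls per year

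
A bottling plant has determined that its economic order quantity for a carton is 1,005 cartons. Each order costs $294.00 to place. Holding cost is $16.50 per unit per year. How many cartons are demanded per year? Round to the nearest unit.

Squaring Q* = √(2DS/H) gives Q*² = 2DS/H.
From Q* = √(2DS/H): D = Q*²H / (2S) = 1,005² × 16.5 / (2 × 294) = 28342.538.

D ≈ 28,343 cartons per year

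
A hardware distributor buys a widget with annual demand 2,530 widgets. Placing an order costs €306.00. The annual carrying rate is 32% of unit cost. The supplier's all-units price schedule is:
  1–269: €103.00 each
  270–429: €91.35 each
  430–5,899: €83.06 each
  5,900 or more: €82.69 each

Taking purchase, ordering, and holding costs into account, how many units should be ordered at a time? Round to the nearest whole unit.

Holding cost per unit per year at price C is H = 0.32·C.
Candidates are each tier's EOQ (if it falls in that tier) and each price-break quantity.
EOQ at €103.00 = 216.7 (feasible in tier 1): TC = 2,530×€103.00 + (2,530/216.7)×306 + (216.7/2)×0.32×€103.00 = €267,733.80.
EOQ at €91.35 = 230.1 < 270, so use break Q=270: TC = 2,530×€91.35 + (2,530/270.0)×306 + (270.0/2)×0.32×€91.35 = €237,929.15.
EOQ at €83.06 = 241.4 < 430, so use break Q=430: TC = 2,530×€83.06 + (2,530/430.0)×306 + (430.0/2)×0.32×€83.06 = €217,656.75.
EOQ at €82.69 = 241.9 < 5900, so use break Q=5900: TC = 2,530×€82.69 + (2,530/5900.0)×306 + (5900.0/2)×0.32×€82.69 = €287,396.28.
Lowest total cost is €217,656.75 at Q = 430.0.

Q* ≈ 430 widgets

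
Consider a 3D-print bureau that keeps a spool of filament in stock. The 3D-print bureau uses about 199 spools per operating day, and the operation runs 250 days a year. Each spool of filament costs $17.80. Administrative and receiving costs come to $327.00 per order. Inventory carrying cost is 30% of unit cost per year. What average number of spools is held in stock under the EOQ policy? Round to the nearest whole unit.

Average inventory ≈ 1,234 spools

Annual demand D = 199 × 250 = 49,750.
Holding cost H = 0.30 × $17.80 = $5.3400 per unit per year.
Q* = √(2DS/H) = √(2 × 49,750 × 327 / 5.34) ≈ 2468.40.
Average inventory = Q*/2 ≈ 2468.40 / 2 = 1234.198.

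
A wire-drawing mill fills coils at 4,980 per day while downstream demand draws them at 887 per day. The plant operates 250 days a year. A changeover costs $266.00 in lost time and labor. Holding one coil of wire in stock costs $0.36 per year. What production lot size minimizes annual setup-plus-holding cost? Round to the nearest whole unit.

Annual demand D = 887 × 250 = 221,750.
Production build-up factor (1 − d/p) = 1 − 887/4,980 = 0.8219.
Q* = √(2DS / (H(1 − d/p))) = √(2 × 221,750 × 266 / (0.36 × 0.8219)).
= √(117,971,000 / 0.2959) ≈ 19967.798.

Q* ≈ 19,968 coils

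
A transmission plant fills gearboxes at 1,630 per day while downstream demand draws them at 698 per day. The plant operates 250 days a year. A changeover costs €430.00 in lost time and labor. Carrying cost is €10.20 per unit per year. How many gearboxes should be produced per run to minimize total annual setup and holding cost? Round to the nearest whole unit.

Q* ≈ 5,073 gearboxes

Annual demand D = 698 × 250 = 174,500.
Production build-up factor (1 − d/p) = 1 − 698/1,630 = 0.5718.
Q* = √(2DS / (H(1 − d/p))) = √(2 × 174,500 × 430 / (10.2 × 0.5718)).
= √(150,070,000 / 5.8321) ≈ 5072.624.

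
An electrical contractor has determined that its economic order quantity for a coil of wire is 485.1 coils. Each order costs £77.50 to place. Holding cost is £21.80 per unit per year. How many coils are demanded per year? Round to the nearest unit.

The basic EOQ model gives Q* = √(2DS/H); rearrange for the unknown.
From Q* = √(2DS/H): D = Q*²H / (2S) = 485.1² × 21.8 / (2 × 77.5) = 33096.902.

D ≈ 33,097 coils per year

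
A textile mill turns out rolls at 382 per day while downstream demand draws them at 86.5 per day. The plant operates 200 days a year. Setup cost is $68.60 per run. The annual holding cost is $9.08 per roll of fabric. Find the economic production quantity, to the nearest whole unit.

Q* ≈ 581 rolls

Annual demand D = 86.5 × 200 = 17,300.
Production build-up factor (1 − d/p) = 1 − 86.5/382 = 0.7736.
Q* = √(2DS / (H(1 − d/p))) = √(2 × 17,300 × 68.6 / (9.08 × 0.7736)).
= √(2,373,560 / 7.0239) ≈ 581.313.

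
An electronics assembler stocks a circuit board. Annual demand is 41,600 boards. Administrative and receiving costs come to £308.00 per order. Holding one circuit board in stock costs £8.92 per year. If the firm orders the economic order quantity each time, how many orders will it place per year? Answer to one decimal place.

N ≈ 24.5 orders per year

Q* = √(2DS/H) = √(2 × 41,600 × 308 / 8.92) ≈ 1694.94.
Orders per year = D / Q* = 41,600 / 1694.94 ≈ 24.544.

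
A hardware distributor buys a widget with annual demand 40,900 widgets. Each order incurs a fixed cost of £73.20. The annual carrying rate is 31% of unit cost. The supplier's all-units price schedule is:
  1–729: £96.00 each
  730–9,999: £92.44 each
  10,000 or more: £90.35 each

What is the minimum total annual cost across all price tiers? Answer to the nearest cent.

TC* ≈ £3,795,356.79

Holding cost per unit per year at price C is H = 0.31·C.
Candidates are each tier's EOQ (if it falls in that tier) and each price-break quantity.
EOQ at £96.00 = 448.6 (feasible in tier 1): TC = 40,900×£96.00 + (40,900/448.6)×73.2 + (448.6/2)×0.31×£96.00 = £3,939,749.00.
EOQ at £92.44 = 457.1 < 730, so use break Q=730: TC = 40,900×£92.44 + (40,900/730.0)×73.2 + (730.0/2)×0.31×£92.44 = £3,795,356.79.
EOQ at £90.35 = 462.4 < 10000, so use break Q=10000: TC = 40,900×£90.35 + (40,900/10000.0)×73.2 + (10000.0/2)×0.31×£90.35 = £3,835,656.89.
Lowest total cost among the candidates is at Q = 730.0.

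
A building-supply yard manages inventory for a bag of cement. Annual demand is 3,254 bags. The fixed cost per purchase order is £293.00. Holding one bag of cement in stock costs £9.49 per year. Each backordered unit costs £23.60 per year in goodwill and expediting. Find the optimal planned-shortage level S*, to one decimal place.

With planned backorders, Q* = √(2DS/H) · √((H+B)/B).
√(2DS/H) = √(2 × 3,254 × 293 / 9.49) = 448.254.
√((H+B)/B) = √((9.49+23.6)/23.6) = 1.1841.
Q* ≈ 530.783.
S* = Q* · H/(H+B) = 530.783 × 9.49/33.09 ≈ 152.225.

S* ≈ 152.2 bags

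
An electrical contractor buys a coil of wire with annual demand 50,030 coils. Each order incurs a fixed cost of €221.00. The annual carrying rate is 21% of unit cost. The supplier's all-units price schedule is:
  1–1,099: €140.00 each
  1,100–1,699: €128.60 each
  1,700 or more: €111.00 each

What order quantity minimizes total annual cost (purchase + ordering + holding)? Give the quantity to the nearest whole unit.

Q* ≈ 1,700 coils

Holding cost per unit per year at price C is H = 0.21·C.
Candidates are each tier's EOQ (if it falls in that tier) and each price-break quantity.
EOQ at €140.00 = 867.3 (feasible in tier 1): TC = 50,030×€140.00 + (50,030/867.3)×221 + (867.3/2)×0.21×€140.00 = €7,029,697.64.
EOQ at €128.60 = 904.9 < 1100, so use break Q=1100: TC = 50,030×€128.60 + (50,030/1100.0)×221 + (1100.0/2)×0.21×€128.60 = €6,458,762.78.
EOQ at €111.00 = 974.0 < 1700, so use break Q=1700: TC = 50,030×€111.00 + (50,030/1700.0)×221 + (1700.0/2)×0.21×€111.00 = €5,579,647.40.
Lowest total cost is €5,579,647.40 at Q = 1700.0.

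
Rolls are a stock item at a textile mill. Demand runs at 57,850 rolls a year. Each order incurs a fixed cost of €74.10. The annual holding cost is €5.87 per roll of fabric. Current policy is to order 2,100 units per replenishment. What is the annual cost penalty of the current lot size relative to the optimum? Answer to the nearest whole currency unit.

Extra cost ≈ €1,111 per year

EOQ = √(2DS/H) = √(2 × 57,850 × 74.1 / 5.87) ≈ 1208.53.
Cost at Q* = (D/Q*)S + (Q*/2)H = √(2DSH) ≈ €7,094.06.
Cost at Q = 2,100: (57,850/2,100)×74.1 + (2,100/2)×5.87 = €2,041.28 + €6,163.50 = €8,204.78.
Excess = €8,204.78 − €7,094.06 = €1,110.72.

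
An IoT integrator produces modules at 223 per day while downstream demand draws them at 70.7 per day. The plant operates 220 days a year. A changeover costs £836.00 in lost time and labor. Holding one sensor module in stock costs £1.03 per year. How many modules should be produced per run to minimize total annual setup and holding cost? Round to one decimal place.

Annual demand D = 70.7 × 220 = 15,554.
Production build-up factor (1 − d/p) = 1 − 70.7/223 = 0.6830.
Q* = √(2DS / (H(1 − d/p))) = √(2 × 15,554 × 836 / (1.03 × 0.6830)).
= √(26,006,288 / 0.7034) ≈ 6080.273.

Q* ≈ 6,080.3 modules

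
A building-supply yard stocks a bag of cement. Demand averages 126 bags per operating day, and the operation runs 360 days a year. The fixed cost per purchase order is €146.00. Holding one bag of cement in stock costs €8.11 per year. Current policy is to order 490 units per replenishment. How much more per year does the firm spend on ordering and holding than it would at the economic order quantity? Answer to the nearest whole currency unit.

Annual demand D = 126 × 360 = 45,360.
EOQ = √(2DS/H) = √(2 × 45,360 × 146 / 8.11) ≈ 1277.96.
Cost at Q* = (D/Q*)S + (Q*/2)H = √(2DSH) ≈ €10,364.26.
Cost at Q = 490: (45,360/490)×146 + (490/2)×8.11 = €13,515.43 + €1,986.95 = €15,502.38.
Excess = €15,502.38 − €10,364.26 = €5,138.12.

Extra cost ≈ €5,138 per year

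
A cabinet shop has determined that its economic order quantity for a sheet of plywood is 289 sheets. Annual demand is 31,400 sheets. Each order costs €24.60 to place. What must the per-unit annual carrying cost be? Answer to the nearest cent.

H ≈ €18.50

Invert the EOQ relation Q*² = 2DS/H.
From Q* = √(2DS/H): H = 2DS / Q*² = 2 × 31,400 × 24.6 / 289² = 18.4969.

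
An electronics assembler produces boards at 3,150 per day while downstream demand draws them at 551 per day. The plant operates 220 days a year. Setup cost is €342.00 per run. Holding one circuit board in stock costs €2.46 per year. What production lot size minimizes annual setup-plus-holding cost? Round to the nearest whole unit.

Annual demand D = 551 × 220 = 121,220.
Production build-up factor (1 − d/p) = 1 − 551/3,150 = 0.8251.
Q* = √(2DS / (H(1 − d/p))) = √(2 × 121,220 × 342 / (2.46 × 0.8251)).
= √(82,914,480 / 2.0297) ≈ 6391.456.

Q* ≈ 6,391 boards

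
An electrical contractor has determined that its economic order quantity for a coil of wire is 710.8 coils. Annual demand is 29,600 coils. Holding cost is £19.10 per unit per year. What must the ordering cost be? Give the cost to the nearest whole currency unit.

S ≈ £163

The basic EOQ model gives Q* = √(2DS/H); rearrange for the unknown.
From Q* = √(2DS/H): S = Q*²H / (2D) = 710.8² × 19.1 / (2 × 29,600) = 163.0071.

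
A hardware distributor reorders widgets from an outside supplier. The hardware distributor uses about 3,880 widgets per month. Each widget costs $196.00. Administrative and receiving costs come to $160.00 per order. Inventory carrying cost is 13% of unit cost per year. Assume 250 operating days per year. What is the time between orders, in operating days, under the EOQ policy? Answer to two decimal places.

Annual demand D = 3,880 × 12 = 46,560.
Holding cost H = 0.13 × $196.00 = $25.4800 per unit per year.
Q* = √(2DS/H) = √(2 × 46,560 × 160 / 25.48) ≈ 764.68.
Cycle time = Q*/D × 250 = 764.68 / 46,560 × 250 ≈ 4.106 days.

T ≈ 4.11 days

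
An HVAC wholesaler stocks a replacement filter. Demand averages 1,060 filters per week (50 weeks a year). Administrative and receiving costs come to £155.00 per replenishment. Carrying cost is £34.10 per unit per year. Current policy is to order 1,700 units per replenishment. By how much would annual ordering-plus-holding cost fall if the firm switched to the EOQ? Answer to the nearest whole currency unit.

Annual demand D = 1,060 × 50 = 53,000.
EOQ = √(2DS/H) = √(2 × 53,000 × 155 / 34.1) ≈ 694.13.
Cost at Q* = (D/Q*)S + (Q*/2)H = √(2DSH) ≈ £23,669.88.
Cost at Q = 1,700: (53,000/1,700)×155 + (1,700/2)×34.1 = £4,832.35 + £28,985.00 = £33,817.35.
Excess = £33,817.35 − £23,669.88 = £10,147.48.

Extra cost ≈ £10,147 per year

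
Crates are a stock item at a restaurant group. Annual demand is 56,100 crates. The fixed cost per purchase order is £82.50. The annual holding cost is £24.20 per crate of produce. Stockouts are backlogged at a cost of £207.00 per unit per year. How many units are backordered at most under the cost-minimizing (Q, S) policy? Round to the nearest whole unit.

S* ≈ 68 crates

With planned backorders, Q* = √(2DS/H) · √((H+B)/B).
√(2DS/H) = √(2 × 56,100 × 82.5 / 24.2) = 618.466.
√((H+B)/B) = √((24.2+207)/207) = 1.0568.
Q* ≈ 653.619.
S* = Q* · H/(H+B) = 653.619 × 24.2/231.2 ≈ 68.415.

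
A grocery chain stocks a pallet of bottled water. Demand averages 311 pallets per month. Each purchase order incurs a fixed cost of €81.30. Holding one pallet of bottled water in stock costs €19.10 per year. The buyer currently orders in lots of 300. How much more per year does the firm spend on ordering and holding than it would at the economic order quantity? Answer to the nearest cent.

Extra cost ≈ €471.92 per year

Annual demand D = 311 × 12 = 3,732.
EOQ = √(2DS/H) = √(2 × 3,732 × 81.3 / 19.1) ≈ 178.24.
Cost at Q* = (D/Q*)S + (Q*/2)H = √(2DSH) ≈ €3,404.46.
Cost at Q = 300: (3,732/300)×81.3 + (300/2)×19.1 = €1,011.37 + €2,865.00 = €3,876.37.
Excess = €3,876.37 − €3,404.46 = €471.92.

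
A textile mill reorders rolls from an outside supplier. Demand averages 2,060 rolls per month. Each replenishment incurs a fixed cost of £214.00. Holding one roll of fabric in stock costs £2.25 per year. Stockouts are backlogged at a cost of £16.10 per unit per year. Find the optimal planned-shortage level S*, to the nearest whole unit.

S* ≈ 284 rolls

Annual demand D = 2,060 × 12 = 24,720.
With planned backorders, Q* = √(2DS/H) · √((H+B)/B).
√(2DS/H) = √(2 × 24,720 × 214 / 2.25) = 2168.477.
√((H+B)/B) = √((2.25+16.1)/16.1) = 1.0676.
Q* ≈ 2315.048.
S* = Q* · H/(H+B) = 2315.048 × 2.25/18.35 ≈ 283.861.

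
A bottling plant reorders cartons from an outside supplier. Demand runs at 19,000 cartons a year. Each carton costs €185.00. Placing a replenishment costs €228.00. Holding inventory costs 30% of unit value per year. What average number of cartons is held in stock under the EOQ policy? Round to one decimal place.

Average inventory ≈ 197.6 cartons

Holding cost H = 0.30 × €185.00 = €55.5000 per unit per year.
The optimal lot size = √(2DS/H) = √(2 × 19,000 × 228 / 55.5) ≈ 395.11.
Average inventory = Q*/2 ≈ 395.11 / 2 = 197.553.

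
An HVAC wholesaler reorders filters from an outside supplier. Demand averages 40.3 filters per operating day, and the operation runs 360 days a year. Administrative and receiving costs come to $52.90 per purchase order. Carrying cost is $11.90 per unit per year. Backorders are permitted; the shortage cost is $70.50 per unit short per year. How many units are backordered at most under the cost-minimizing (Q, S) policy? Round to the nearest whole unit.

Annual demand D = 40.3 × 360 = 14,508.
With planned backorders, Q* = √(2DS/H) · √((H+B)/B).
√(2DS/H) = √(2 × 14,508 × 52.9 / 11.9) = 359.148.
√((H+B)/B) = √((11.9+70.5)/70.5) = 1.0811.
Q* ≈ 388.277.
S* = Q* · H/(H+B) = 388.277 × 11.9/82.4 ≈ 56.074.

S* ≈ 56 filters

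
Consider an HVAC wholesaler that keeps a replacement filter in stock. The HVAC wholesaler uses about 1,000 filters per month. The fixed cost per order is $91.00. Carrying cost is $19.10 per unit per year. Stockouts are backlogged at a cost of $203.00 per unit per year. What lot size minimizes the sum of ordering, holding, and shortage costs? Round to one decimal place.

Annual demand D = 1,000 × 12 = 12,000.
With planned backorders, Q* = √(2DS/H) · √((H+B)/B).
√(2DS/H) = √(2 × 12,000 × 91 / 19.1) = 338.150.
√((H+B)/B) = √((19.1+203)/203) = 1.0460.
Q* ≈ 353.701.

Q* ≈ 353.7 filters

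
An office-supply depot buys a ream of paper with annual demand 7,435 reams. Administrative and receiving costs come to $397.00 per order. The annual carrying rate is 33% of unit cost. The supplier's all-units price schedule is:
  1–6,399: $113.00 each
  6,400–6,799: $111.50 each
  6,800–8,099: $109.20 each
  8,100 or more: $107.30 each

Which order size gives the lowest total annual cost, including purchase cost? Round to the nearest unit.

Holding cost per unit per year at price C is H = 0.33·C.
For each price level, check whether its EOQ is feasible; otherwise the best quantity at that price is the breakpoint.
EOQ at $113.00 = 397.9 (feasible in tier 1): TC = 7,435×$113.00 + (7,435/397.9)×397 + (397.9/2)×0.33×$113.00 = $854,992.03.
EOQ at $111.50 = 400.5 < 6400, so use break Q=6400: TC = 7,435×$111.50 + (7,435/6400.0)×397 + (6400.0/2)×0.33×$111.50 = $947,207.70.
EOQ at $109.20 = 404.7 < 6800, so use break Q=6800: TC = 7,435×$109.20 + (7,435/6800.0)×397 + (6800.0/2)×0.33×$109.20 = $934,858.47.
EOQ at $107.30 = 408.3 < 8100, so use break Q=8100: TC = 7,435×$107.30 + (7,435/8100.0)×397 + (8100.0/2)×0.33×$107.30 = $941,546.36.
Lowest total cost is $854,992.03 at Q = 397.9.

Q* ≈ 398 reams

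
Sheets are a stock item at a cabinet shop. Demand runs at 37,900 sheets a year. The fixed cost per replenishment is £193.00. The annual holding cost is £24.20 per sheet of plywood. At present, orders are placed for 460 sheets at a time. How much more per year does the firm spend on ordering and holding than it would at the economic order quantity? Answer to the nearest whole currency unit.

Extra cost ≈ £2,652 per year

EOQ = √(2DS/H) = √(2 × 37,900 × 193 / 24.2) ≈ 777.51.
Cost at Q* = (D/Q*)S + (Q*/2)H = √(2DSH) ≈ £18,815.72.
Cost at Q = 460: (37,900/460)×193 + (460/2)×24.2 = £15,901.52 + £5,566.00 = £21,467.52.
Excess = £21,467.52 − £18,815.72 = £2,651.80.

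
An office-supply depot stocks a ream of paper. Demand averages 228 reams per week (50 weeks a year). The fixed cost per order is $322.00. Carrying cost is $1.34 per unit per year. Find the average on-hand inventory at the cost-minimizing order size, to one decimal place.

Average inventory ≈ 1,170.3 reams

Annual demand D = 228 × 50 = 11,400.
EOQ = √(2DS/H) = √(2 × 11,400 × 322 / 1.34) ≈ 2340.68.
Average inventory = Q*/2 ≈ 2340.68 / 2 = 1170.342.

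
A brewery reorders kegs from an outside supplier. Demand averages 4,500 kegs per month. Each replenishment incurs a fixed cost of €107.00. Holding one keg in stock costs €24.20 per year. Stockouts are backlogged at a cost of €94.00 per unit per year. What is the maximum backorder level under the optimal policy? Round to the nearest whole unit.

S* ≈ 159 kegs

Annual demand D = 4,500 × 12 = 54,000.
With planned backorders, Q* = √(2DS/H) · √((H+B)/B).
√(2DS/H) = √(2 × 54,000 × 107 / 24.2) = 691.029.
√((H+B)/B) = √((24.2+94)/94) = 1.1214.
Q* ≈ 774.891.
S* = Q* · H/(H+B) = 774.891 × 24.2/118.2 ≈ 158.650.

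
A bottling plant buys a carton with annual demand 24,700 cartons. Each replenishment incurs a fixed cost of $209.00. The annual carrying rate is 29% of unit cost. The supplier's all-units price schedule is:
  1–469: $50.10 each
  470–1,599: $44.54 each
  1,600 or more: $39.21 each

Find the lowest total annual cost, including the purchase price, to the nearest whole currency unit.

TC* ≈ $980,810

Holding cost per unit per year at price C is H = 0.29·C.
Candidates are each tier's EOQ (if it falls in that tier) and each price-break quantity.
Tier 1 ($50.10): EOQ = 843.0 exceeds tier's upper bound 469, so this tier is dominated.
EOQ at $44.54 = 894.1 (feasible in tier 2): TC = 24,700×$44.54 + (24,700/894.1)×209 + (894.1/2)×0.29×$44.54 = $1,111,686.10.
EOQ at $39.21 = 952.9 < 1600, so use break Q=1600: TC = 24,700×$39.21 + (24,700/1600.0)×209 + (1600.0/2)×0.29×$39.21 = $980,810.16.
Lowest total cost among the candidates is at Q = 1600.0.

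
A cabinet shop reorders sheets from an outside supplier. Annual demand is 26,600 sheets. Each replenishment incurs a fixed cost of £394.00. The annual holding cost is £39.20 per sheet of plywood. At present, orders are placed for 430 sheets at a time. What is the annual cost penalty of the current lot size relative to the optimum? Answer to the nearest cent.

Extra cost ≈ £4,136.35 per year

EOQ = √(2DS/H) = √(2 × 26,600 × 394 / 39.2) ≈ 731.24.
Cost at Q* = (D/Q*)S + (Q*/2)H = √(2DSH) ≈ £28,664.67.
Cost at Q = 430: (26,600/430)×394 + (430/2)×39.2 = £24,373.02 + £8,428.00 = £32,801.02.
Excess = £32,801.02 − £28,664.67 = £4,136.35.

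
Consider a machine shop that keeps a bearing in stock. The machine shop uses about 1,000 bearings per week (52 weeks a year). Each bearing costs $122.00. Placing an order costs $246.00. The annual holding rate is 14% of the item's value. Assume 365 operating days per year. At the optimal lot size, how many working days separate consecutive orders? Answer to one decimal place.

T ≈ 8.6 days

Annual demand D = 1,000 × 52 = 52,000.
Holding cost H = 0.14 × $122.00 = $17.0800 per unit per year.
The optimal lot size = √(2DS/H) = √(2 × 52,000 × 246 / 17.08) ≈ 1223.88.
Cycle time = Q*/D × 365 = 1223.88 / 52,000 × 365 ≈ 8.591 days.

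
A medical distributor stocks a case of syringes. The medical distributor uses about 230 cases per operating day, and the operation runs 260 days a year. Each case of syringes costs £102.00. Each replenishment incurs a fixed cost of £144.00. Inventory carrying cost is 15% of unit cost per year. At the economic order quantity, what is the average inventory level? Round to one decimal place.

Average inventory ≈ 530.5 cases

Annual demand D = 230 × 260 = 59,800.
Holding cost H = 0.15 × £102.00 = £15.3000 per unit per year.
EOQ = √(2DS/H) = √(2 × 59,800 × 144 / 15.3) ≈ 1060.97.
Average inventory = Q*/2 ≈ 1060.97 / 2 = 530.483.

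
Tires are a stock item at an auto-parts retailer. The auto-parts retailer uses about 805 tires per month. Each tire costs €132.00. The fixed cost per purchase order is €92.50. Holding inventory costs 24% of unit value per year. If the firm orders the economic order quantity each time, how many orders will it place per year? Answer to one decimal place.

N ≈ 40.7 orders per year

Annual demand D = 805 × 12 = 9,660.
Holding cost H = 0.24 × €132.00 = €31.6800 per unit per year.
The optimal lot size = √(2DS/H) = √(2 × 9,660 × 92.5 / 31.68) ≈ 237.51.
Orders per year = D / Q* = 9,660 / 237.51 ≈ 40.672.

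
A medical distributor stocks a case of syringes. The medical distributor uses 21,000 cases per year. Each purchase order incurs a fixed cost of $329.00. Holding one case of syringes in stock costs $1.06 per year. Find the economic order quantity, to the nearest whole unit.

EOQ = √(2DS / H) = √(2 × 21,000 × 329 / 1.06).
= √(13,818,000 / 1.06) = √13,035,849.0566 ≈ 3610.519.

Q* ≈ 3,611 cases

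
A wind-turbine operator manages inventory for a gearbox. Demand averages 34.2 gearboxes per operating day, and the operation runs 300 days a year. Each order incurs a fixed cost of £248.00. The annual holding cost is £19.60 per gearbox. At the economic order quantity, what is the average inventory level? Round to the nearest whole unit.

Annual demand D = 34.2 × 300 = 10,260.
The optimal lot size = √(2DS/H) = √(2 × 10,260 × 248 / 19.6) ≈ 509.55.
Average inventory = Q*/2 ≈ 509.55 / 2 = 254.775.

Average inventory ≈ 255 gearboxes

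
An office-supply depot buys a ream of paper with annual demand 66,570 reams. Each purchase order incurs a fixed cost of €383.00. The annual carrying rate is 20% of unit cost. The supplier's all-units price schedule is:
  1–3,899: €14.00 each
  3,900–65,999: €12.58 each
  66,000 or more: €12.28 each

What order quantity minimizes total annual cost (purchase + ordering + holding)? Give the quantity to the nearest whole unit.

Q* ≈ 4,502 reams

Holding cost per unit per year at price C is H = 0.20·C.
For each price level, check whether its EOQ is feasible; otherwise the best quantity at that price is the breakpoint.
Tier 1 (€14.00): EOQ = 4267.5 exceeds tier's upper bound 3899, so this tier is dominated.
EOQ at €12.58 = 4501.9 (feasible in tier 2): TC = 66,570×€12.58 + (66,570/4501.9)×383 + (4501.9/2)×0.20×€12.58 = €848,777.45.
EOQ at €12.28 = 4556.6 < 66000, so use break Q=66000: TC = 66,570×€12.28 + (66,570/66000.0)×383 + (66000.0/2)×0.20×€12.28 = €898,913.91.
Lowest total cost is €848,777.45 at Q = 4501.9.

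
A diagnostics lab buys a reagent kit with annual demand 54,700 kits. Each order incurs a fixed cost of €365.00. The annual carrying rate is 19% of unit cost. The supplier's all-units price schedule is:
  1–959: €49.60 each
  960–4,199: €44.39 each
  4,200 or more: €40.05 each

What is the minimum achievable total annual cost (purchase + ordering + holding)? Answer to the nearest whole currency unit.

Holding cost per unit per year at price C is H = 0.19·C.
For each price level, check whether its EOQ is feasible; otherwise the best quantity at that price is the breakpoint.
Tier 1 (€49.60): EOQ = 2058.4 exceeds tier's upper bound 959, so this tier is dominated.
EOQ at €44.39 = 2175.9 (feasible in tier 2): TC = 54,700×€44.39 + (54,700/2175.9)×365 + (2175.9/2)×0.19×€44.39 = €2,446,484.62.
EOQ at €40.05 = 2290.7 < 4200, so use break Q=4200: TC = 54,700×€40.05 + (54,700/4200.0)×365 + (4200.0/2)×0.19×€40.05 = €2,211,468.64.
Lowest total cost among the candidates is at Q = 4200.0.

TC* ≈ €2,211,469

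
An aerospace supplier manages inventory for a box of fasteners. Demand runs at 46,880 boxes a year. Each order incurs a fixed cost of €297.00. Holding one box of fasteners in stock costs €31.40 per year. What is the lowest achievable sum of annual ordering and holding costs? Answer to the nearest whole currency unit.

The optimal lot size = √(2DS/H) = √(2 × 46,880 × 297 / 31.4) ≈ 941.72.
At Q*, ordering cost (D/Q*)S equals holding cost (Q*/2)H, each = √(DSH/2).
Minimum total = √(2DSH) = √(2 × 46,880 × 297 × 31.4) ≈ 29570.036.

TC* ≈ €29,570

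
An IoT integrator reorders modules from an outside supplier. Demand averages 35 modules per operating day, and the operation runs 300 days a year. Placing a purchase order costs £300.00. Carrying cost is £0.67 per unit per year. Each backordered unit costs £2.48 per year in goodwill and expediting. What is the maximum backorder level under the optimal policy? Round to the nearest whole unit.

S* ≈ 735 modules

Annual demand D = 35 × 300 = 10,500.
With planned backorders, Q* = √(2DS/H) · √((H+B)/B).
√(2DS/H) = √(2 × 10,500 × 300 / 0.67) = 3066.429.
√((H+B)/B) = √((0.67+2.48)/2.48) = 1.1270.
Q* ≈ 3455.909.
S* = Q* · H/(H+B) = 3455.909 × 0.67/3.15 ≈ 735.066.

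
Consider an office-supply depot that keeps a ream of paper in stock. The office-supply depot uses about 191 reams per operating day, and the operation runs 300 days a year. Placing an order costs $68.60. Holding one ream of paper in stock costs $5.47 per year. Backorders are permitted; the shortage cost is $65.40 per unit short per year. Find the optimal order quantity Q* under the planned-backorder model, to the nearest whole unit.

Q* ≈ 1,248 reams

Annual demand D = 191 × 300 = 57,300.
With planned backorders, Q* = √(2DS/H) · √((H+B)/B).
√(2DS/H) = √(2 × 57,300 × 68.6 / 5.47) = 1198.839.
√((H+B)/B) = √((5.47+65.4)/65.4) = 1.0410.
Q* ≈ 1247.967.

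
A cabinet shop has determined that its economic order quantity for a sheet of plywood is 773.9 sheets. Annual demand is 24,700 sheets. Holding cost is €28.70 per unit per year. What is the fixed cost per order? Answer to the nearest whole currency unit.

S ≈ €348

Squaring Q* = √(2DS/H) gives Q*² = 2DS/H.
From Q* = √(2DS/H): S = Q*²H / (2D) = 773.9² × 28.7 / (2 × 24,700) = 347.9562.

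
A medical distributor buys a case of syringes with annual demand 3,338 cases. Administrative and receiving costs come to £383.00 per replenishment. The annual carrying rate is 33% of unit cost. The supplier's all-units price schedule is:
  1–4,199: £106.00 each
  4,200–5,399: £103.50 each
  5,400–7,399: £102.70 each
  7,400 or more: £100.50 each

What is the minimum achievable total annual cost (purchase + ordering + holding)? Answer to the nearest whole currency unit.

Holding cost per unit per year at price C is H = 0.33·C.
Evaluate total cost at each tier's feasible EOQ or, if the EOQ is below the tier, at the tier's minimum quantity.
EOQ at £106.00 = 270.4 (feasible in tier 1): TC = 3,338×£106.00 + (3,338/270.4)×383 + (270.4/2)×0.33×£106.00 = £363,285.31.
EOQ at £103.50 = 273.6 < 4200, so use break Q=4200: TC = 3,338×£103.50 + (3,338/4200.0)×383 + (4200.0/2)×0.33×£103.50 = £417,512.89.
EOQ at £102.70 = 274.7 < 5400, so use break Q=5400: TC = 3,338×£102.70 + (3,338/5400.0)×383 + (5400.0/2)×0.33×£102.70 = £434,555.05.
EOQ at £100.50 = 277.7 < 7400, so use break Q=7400: TC = 3,338×£100.50 + (3,338/7400.0)×383 + (7400.0/2)×0.33×£100.50 = £458,352.26.
Lowest total cost among the candidates is at Q = 270.4.

TC* ≈ £363,285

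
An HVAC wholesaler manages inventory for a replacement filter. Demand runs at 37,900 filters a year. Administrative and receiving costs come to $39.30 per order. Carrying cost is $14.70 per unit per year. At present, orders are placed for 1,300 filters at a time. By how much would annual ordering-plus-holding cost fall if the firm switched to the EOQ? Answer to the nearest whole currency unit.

Extra cost ≈ $4,083 per year

EOQ = √(2DS/H) = √(2 × 37,900 × 39.3 / 14.7) ≈ 450.17.
Cost at Q* = (D/Q*)S + (Q*/2)H = √(2DSH) ≈ $6,617.43.
Cost at Q = 1,300: (37,900/1,300)×39.3 + (1,300/2)×14.7 = $1,145.75 + $9,555.00 = $10,700.75.
Excess = $10,700.75 − $6,617.43 = $4,083.31.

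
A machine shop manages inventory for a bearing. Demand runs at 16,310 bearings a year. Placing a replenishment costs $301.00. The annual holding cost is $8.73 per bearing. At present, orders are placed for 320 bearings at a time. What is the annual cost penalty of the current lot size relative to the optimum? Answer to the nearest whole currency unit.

Extra cost ≈ $7,480 per year

EOQ = √(2DS/H) = √(2 × 16,310 × 301 / 8.73) ≈ 1060.52.
Cost at Q* = (D/Q*)S + (Q*/2)H = √(2DSH) ≈ $9,258.32.
Cost at Q = 320: (16,310/320)×301 + (320/2)×8.73 = $15,341.59 + $1,396.80 = $16,738.39.
Excess = $16,738.39 − $9,258.32 = $7,480.07.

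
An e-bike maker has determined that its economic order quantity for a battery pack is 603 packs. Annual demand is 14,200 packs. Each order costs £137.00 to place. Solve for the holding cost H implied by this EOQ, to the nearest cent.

H ≈ £10.70

Squaring Q* = √(2DS/H) gives Q*² = 2DS/H.
From Q* = √(2DS/H): H = 2DS / Q*² = 2 × 14,200 × 137 / 603² = 10.7005.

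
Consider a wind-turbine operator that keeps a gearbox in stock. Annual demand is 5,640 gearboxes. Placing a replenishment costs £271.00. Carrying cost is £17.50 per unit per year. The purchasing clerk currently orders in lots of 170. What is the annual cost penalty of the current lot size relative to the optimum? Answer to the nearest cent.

Extra cost ≈ £3,164.27 per year

EOQ = √(2DS/H) = √(2 × 5,640 × 271 / 17.5) ≈ 417.95.
Cost at Q* = (D/Q*)S + (Q*/2)H = √(2DSH) ≈ £7,314.05.
Cost at Q = 170: (5,640/170)×271 + (170/2)×17.5 = £8,990.82 + £1,487.50 = £10,478.32.
Excess = £10,478.32 − £7,314.05 = £3,164.27.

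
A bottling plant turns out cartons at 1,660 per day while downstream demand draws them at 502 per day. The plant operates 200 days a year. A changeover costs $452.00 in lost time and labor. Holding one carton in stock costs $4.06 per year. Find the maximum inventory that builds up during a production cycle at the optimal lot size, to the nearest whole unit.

I_max ≈ 3,949 cartons

Annual demand D = 502 × 200 = 100,400.
Production build-up factor (1 − d/p) = 1 − 502/1,660 = 0.6976.
Q* = √(2DS / (H(1 − d/p))) = √(2 × 100,400 × 452 / (4.06 × 0.6976)).
= √(90,761,600 / 2.8322) ≈ 5660.930.
Maximum inventory = Q*(1 − d/p) = 5660.930 × 0.6976 ≈ 3949.011.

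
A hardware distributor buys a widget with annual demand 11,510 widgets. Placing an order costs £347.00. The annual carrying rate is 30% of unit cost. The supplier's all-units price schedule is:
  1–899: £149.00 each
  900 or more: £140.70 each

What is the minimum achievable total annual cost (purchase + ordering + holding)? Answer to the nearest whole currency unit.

TC* ≈ £1,642,889

Holding cost per unit per year at price C is H = 0.30·C.
Evaluate total cost at each tier's feasible EOQ or, if the EOQ is below the tier, at the tier's minimum quantity.
EOQ at £149.00 = 422.7 (feasible in tier 1): TC = 11,510×£149.00 + (11,510/422.7)×347 + (422.7/2)×0.30×£149.00 = £1,733,886.06.
EOQ at £140.70 = 435.0 < 900, so use break Q=900: TC = 11,510×£140.70 + (11,510/900.0)×347 + (900.0/2)×0.30×£140.70 = £1,642,889.24.
Lowest total cost among the candidates is at Q = 900.0.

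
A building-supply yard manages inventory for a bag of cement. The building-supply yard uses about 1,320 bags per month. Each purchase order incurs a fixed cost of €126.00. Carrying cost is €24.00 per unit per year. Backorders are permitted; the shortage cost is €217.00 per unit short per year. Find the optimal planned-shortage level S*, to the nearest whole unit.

Annual demand D = 1,320 × 12 = 15,840.
With planned backorders, Q* = √(2DS/H) · √((H+B)/B).
√(2DS/H) = √(2 × 15,840 × 126 / 24) = 407.823.
√((H+B)/B) = √((24+217)/217) = 1.0538.
Q* ≈ 429.785.
S* = Q* · H/(H+B) = 429.785 × 24/241 ≈ 42.800.

S* ≈ 43 bags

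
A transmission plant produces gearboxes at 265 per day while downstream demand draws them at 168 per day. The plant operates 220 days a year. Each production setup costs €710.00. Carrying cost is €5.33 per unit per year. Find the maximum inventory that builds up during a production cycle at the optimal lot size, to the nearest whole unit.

I_max ≈ 1,898 gearboxes

Annual demand D = 168 × 220 = 36,960.
Production build-up factor (1 − d/p) = 1 − 168/265 = 0.3660.
Q* = √(2DS / (H(1 − d/p))) = √(2 × 36,960 × 710 / (5.33 × 0.3660)).
= √(52,483,200 / 1.951) ≈ 5186.610.
Maximum inventory = Q*(1 − d/p) = 5186.610 × 0.3660 ≈ 1898.495.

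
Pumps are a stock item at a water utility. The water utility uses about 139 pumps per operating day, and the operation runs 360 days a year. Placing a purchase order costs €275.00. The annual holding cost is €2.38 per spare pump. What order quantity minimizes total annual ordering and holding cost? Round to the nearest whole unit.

Q* ≈ 3,401 pumps

Annual demand D = 139 × 360 = 50,040.
EOQ = √(2DS / H) = √(2 × 50,040 × 275 / 2.38).
= √(27,522,000 / 2.38) = √11,563,865.5462 ≈ 3400.568.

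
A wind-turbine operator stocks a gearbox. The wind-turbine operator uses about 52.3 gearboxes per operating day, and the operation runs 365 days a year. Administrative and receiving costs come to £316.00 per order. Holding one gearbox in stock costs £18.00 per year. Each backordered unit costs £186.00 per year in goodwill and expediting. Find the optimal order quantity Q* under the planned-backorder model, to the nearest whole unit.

Annual demand D = 52.3 × 365 = 19,089.5.
With planned backorders, Q* = √(2DS/H) · √((H+B)/B).
√(2DS/H) = √(2 × 19,089.5 × 316 / 18) = 818.690.
√((H+B)/B) = √((18+186)/186) = 1.0473.
Q* ≈ 857.390.

Q* ≈ 857 gearboxes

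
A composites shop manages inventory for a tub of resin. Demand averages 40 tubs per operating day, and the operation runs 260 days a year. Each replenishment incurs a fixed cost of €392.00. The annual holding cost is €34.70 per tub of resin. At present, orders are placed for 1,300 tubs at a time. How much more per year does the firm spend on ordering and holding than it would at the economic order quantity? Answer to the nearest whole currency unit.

Annual demand D = 40 × 260 = 10,400.
EOQ = √(2DS/H) = √(2 × 10,400 × 392 / 34.7) ≈ 484.74.
Cost at Q* = (D/Q*)S + (Q*/2)H = √(2DSH) ≈ €16,820.52.
Cost at Q = 1,300: (10,400/1,300)×392 + (1,300/2)×34.7 = €3,136.00 + €22,555.00 = €25,691.00.
Excess = €25,691.00 − €16,820.52 = €8,870.48.

Extra cost ≈ €8,870 per year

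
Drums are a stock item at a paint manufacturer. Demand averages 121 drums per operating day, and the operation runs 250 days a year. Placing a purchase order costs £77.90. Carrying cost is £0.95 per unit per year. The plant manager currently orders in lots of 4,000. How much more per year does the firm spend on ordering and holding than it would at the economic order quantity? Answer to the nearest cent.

Annual demand D = 121 × 250 = 30,250.
EOQ = √(2DS/H) = √(2 × 30,250 × 77.9 / 0.95) ≈ 2227.33.
Cost at Q* = (D/Q*)S + (Q*/2)H = √(2DSH) ≈ £2,115.96.
Cost at Q = 4,000: (30,250/4,000)×77.9 + (4,000/2)×0.95 = £589.12 + £1,900.00 = £2,489.12.
Excess = £2,489.12 − £2,115.96 = £373.16.

Extra cost ≈ £373.16 per year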